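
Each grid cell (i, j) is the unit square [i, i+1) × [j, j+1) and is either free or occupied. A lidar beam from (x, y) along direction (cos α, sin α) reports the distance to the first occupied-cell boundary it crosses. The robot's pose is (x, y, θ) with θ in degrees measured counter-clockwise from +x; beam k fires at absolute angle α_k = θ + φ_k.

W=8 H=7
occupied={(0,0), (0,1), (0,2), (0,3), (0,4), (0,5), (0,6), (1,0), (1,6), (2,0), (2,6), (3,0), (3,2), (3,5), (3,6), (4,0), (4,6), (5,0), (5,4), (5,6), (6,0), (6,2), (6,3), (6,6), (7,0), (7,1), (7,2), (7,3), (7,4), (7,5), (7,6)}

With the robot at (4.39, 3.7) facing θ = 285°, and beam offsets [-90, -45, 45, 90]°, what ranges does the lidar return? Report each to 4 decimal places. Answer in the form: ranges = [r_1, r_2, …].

ranges = [3.5096, 0.8083, 1.8591, 1.1591]

beam 1: φ=-90°, α=195°
  dir = (cos 195°, sin 195°) = (-0.9659, -0.2588); from cell (4,3)
  next x-line at t=0.4038, next y-line at t=2.7046; Δt_x=1.0353, Δt_y=3.8637
    x: enter (3,3) at t=0.4038
    x: enter (2,3) at t=1.4390
    x: enter (1,3) at t=2.4743
    y: enter (1,2) at t=2.7046
    x: enter (0,2) at t=3.5096 ← occupied
  → r_1 = 3.5096
beam 2: φ=-45°, α=240°
  dir = (cos 240°, sin 240°) = (-0.5000, -0.8660); from cell (4,3)
  next x-line at t=0.7800, next y-line at t=0.8083; Δt_x=2.0000, Δt_y=1.1547
    x: enter (3,3) at t=0.7800
    y: enter (3,2) at t=0.8083 ← occupied
  → r_2 = 0.8083
beam 3: φ=45°, α=330°
  dir = (cos 330°, sin 330°) = (0.8660, -0.5000); from cell (4,3)
  next x-line at t=0.7044, next y-line at t=1.4000; Δt_x=1.1547, Δt_y=2.0000
    x: enter (5,3) at t=0.7044
    y: enter (5,2) at t=1.4000
    x: enter (6,2) at t=1.8591 ← occupied
  → r_3 = 1.8591
beam 4: φ=90°, α=15°
  dir = (cos 15°, sin 15°) = (0.9659, 0.2588); from cell (4,3)
  next x-line at t=0.6315, next y-line at t=1.1591; Δt_x=1.0353, Δt_y=3.8637
    x: enter (5,3) at t=0.6315
    y: enter (5,4) at t=1.1591 ← occupied
  → r_4 = 1.1591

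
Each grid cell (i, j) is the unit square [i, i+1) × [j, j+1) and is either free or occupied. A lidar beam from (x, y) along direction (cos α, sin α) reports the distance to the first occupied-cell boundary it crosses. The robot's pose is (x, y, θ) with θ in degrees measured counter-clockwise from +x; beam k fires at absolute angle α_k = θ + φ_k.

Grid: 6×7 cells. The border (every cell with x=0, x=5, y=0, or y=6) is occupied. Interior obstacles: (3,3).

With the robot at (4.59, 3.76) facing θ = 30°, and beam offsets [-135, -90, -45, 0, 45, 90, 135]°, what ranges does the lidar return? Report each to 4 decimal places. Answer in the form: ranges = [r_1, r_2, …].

beam 1: φ=-135°, α=255°
  cosα=-0.2588 sinα=-0.9659 | (4,3) | tMaxX 2.2796 tMaxY 0.7868 | tΔX 3.8637 tΔY 1.0353
    t=0.7868 [y] (4,2)
    t=1.8221 [y] (4,1)
    t=2.2796 [x] (3,1)
    t=2.8574 [y] (3,0) — stop
  → r_1 = 2.8574
beam 2: φ=-90°, α=300°
  cosα=0.5000 sinα=-0.8660 | (4,3) | tMaxX 0.8200 tMaxY 0.8776 | tΔX 2.0000 tΔY 1.1547
    t=0.8200 [x] (5,3) — stop
  → r_2 = 0.8200
beam 3: φ=-45°, α=345°
  cosα=0.9659 sinα=-0.2588 | (4,3) | tMaxX 0.4245 tMaxY 2.9364 | tΔX 1.0353 tΔY 3.8637
    t=0.4245 [x] (5,3) — stop
  → r_3 = 0.4245
beam 4: φ=0°, α=30°
  cosα=0.8660 sinα=0.5000 | (4,3) | tMaxX 0.4734 tMaxY 0.4800 | tΔX 1.1547 tΔY 2.0000
    t=0.4734 [x] (5,3) — stop
  → r_4 = 0.4734
beam 5: φ=45°, α=75°
  cosα=0.2588 sinα=0.9659 | (4,3) | tMaxX 1.5841 tMaxY 0.2485 | tΔX 3.8637 tΔY 1.0353
    t=0.2485 [y] (4,4)
    t=1.2837 [y] (4,5)
    t=1.5841 [x] (5,5) — stop
  → r_5 = 1.5841
beam 6: φ=90°, α=120°
  cosα=-0.5000 sinα=0.8660 | (4,3) | tMaxX 1.1800 tMaxY 0.2771 | tΔX 2.0000 tΔY 1.1547
    t=0.2771 [y] (4,4)
    t=1.1800 [x] (3,4)
    t=1.4318 [y] (3,5)
    t=2.5865 [y] (3,6) — stop
  → r_6 = 2.5865
beam 7: φ=135°, α=165°
  cosα=-0.9659 sinα=0.2588 | (4,3) | tMaxX 0.6108 tMaxY 0.9273 | tΔX 1.0353 tΔY 3.8637
    t=0.6108 [x] (3,3) — stop
  → r_7 = 0.6108

ranges = [2.8574, 0.8200, 0.4245, 0.4734, 1.5841, 2.5865, 0.6108]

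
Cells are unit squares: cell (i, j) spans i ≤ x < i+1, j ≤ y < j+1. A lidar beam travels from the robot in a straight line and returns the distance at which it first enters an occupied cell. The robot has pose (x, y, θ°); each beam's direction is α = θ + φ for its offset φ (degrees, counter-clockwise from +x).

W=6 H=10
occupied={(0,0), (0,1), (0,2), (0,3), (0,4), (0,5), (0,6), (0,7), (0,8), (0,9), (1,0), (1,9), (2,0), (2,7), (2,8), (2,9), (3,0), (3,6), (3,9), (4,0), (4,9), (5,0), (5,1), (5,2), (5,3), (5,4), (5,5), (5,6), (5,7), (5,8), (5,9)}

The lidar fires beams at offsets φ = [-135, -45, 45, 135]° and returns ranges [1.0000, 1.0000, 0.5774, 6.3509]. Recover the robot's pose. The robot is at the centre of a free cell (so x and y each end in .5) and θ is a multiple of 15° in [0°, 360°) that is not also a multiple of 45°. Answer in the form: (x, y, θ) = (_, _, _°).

Candidates: 29 free-cell centres × 16 headings = 464 poses. Raycast each; keep the one whose scan matches to 4 dp.
  (1.5, 6.5, 120°): beam 1 = 1.5529 ≠ 1.0000 ✗
  (2.5, 2.5, 75°): beam 1 = 1.7321 ≠ 1.0000 ✗
  (3.5, 7.5, 75°): beam 1 = 0.5774 ≠ 1.0000 ✗
  (1.5, 8.5, 300°): beam 1 = 0.5176 ≠ 1.0000 ✗
  (2.5, 5.5, 240°): beam 1 = 1.5529 ≠ 1.0000 ✗
  …
  (1.5, 6.5, 165°): r_1=1.0000, r_2=1.0000, r_3=0.5774, r_4=6.3509 — all match ✓
Only this pose fits every beam.

(x, y, θ) = (1.5, 6.5, 165°)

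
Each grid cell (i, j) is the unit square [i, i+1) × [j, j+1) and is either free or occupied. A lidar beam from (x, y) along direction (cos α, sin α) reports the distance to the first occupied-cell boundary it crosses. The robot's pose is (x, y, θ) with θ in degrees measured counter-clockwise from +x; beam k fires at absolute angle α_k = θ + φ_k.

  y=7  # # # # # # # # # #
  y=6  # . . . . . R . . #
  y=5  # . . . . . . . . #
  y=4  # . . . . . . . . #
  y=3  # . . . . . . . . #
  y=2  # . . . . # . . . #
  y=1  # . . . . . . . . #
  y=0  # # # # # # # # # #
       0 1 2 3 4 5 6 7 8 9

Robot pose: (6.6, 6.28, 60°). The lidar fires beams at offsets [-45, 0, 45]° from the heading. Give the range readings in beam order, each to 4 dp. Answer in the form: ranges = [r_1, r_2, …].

ranges = [2.4847, 0.8314, 0.7454]

beam 1: φ=-45°, α=15°
  direction (0.9659, 0.2588); cell (6,6); t to first gridline: x 0.4141, y 2.7819 (then +1.0353 / +3.8637)
    (7,6) via x @ 0.4141
    (8,6) via x @ 1.4494
    (9,6) via x @ 2.4847  # hit
  → r_1 = 2.4847
beam 2: φ=0°, α=60°
  direction (0.5000, 0.8660); cell (6,6); t to first gridline: x 0.8000, y 0.8314 (then +2.0000 / +1.1547)
    (7,6) via x @ 0.8000
    (7,7) via y @ 0.8314  # hit
  → r_2 = 0.8314
beam 3: φ=45°, α=105°
  direction (-0.2588, 0.9659); cell (6,6); t to first gridline: x 2.3182, y 0.7454 (then +3.8637 / +1.0353)
    (6,7) via y @ 0.7454  # hit
  → r_3 = 0.7454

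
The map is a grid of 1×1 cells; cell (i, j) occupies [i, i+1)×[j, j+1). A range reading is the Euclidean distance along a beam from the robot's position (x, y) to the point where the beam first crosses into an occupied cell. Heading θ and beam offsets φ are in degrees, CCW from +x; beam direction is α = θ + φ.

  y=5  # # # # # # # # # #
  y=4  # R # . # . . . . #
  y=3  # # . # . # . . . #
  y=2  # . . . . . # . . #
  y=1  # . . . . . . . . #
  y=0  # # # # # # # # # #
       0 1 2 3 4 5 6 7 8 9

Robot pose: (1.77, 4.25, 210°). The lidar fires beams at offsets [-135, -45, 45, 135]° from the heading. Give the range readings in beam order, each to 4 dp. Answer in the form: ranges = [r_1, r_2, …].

beam 1: φ=-135°, α=75°
  cosα=0.2588 sinα=0.9659 | (1,4) | tMaxX 0.8887 tMaxY 0.7765 | tΔX 3.8637 tΔY 1.0353
    t=0.7765 [y] (1,5) — stop
  → r_1 = 0.7765
beam 2: φ=-45°, α=165°
  cosα=-0.9659 sinα=0.2588 | (1,4) | tMaxX 0.7972 tMaxY 2.8978 | tΔX 1.0353 tΔY 3.8637
    t=0.7972 [x] (0,4) — stop
  → r_2 = 0.7972
beam 3: φ=45°, α=255°
  cosα=-0.2588 sinα=-0.9659 | (1,4) | tMaxX 2.9751 tMaxY 0.2588 | tΔX 3.8637 tΔY 1.0353
    t=0.2588 [y] (1,3) — stop
  → r_3 = 0.2588
beam 4: φ=135°, α=345°
  cosα=0.9659 sinα=-0.2588 | (1,4) | tMaxX 0.2381 tMaxY 0.9659 | tΔX 1.0353 tΔY 3.8637
    t=0.2381 [x] (2,4) — stop
  → r_4 = 0.2381

ranges = [0.7765, 0.7972, 0.2588, 0.2381]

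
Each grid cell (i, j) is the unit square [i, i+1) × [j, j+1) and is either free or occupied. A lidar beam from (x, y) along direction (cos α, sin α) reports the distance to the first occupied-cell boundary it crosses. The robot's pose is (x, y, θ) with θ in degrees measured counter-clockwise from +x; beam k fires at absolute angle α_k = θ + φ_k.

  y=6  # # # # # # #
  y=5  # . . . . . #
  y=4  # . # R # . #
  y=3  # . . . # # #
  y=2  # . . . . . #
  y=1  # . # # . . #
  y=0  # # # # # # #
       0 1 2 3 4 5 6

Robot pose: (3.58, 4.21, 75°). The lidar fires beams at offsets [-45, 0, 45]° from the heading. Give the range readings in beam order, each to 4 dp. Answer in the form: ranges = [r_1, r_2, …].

beam 1: φ=-45°, α=30°
  d=(0.8660,0.5000)  start (3,4)  tX=0.4850 tY=1.5800  stride 1/|dx|=1.1547 1/|dy|=2.0000
    cross x-line → (4,4), t=0.4850 (wall)
  → r_1 = 0.4850
beam 2: φ=0°, α=75°
  d=(0.2588,0.9659)  start (3,4)  tX=1.6228 tY=0.8179  stride 1/|dx|=3.8637 1/|dy|=1.0353
    cross y-line → (3,5), t=0.8179
    cross x-line → (4,5), t=1.6228
    cross y-line → (4,6), t=1.8531 (wall)
  → r_2 = 1.8531
beam 3: φ=45°, α=120°
  d=(-0.5000,0.8660)  start (3,4)  tX=1.1600 tY=0.9122  stride 1/|dx|=2.0000 1/|dy|=1.1547
    cross y-line → (3,5), t=0.9122
    cross x-line → (2,5), t=1.1600
    cross y-line → (2,6), t=2.0669 (wall)
  → r_3 = 2.0669

ranges = [0.4850, 1.8531, 2.0669]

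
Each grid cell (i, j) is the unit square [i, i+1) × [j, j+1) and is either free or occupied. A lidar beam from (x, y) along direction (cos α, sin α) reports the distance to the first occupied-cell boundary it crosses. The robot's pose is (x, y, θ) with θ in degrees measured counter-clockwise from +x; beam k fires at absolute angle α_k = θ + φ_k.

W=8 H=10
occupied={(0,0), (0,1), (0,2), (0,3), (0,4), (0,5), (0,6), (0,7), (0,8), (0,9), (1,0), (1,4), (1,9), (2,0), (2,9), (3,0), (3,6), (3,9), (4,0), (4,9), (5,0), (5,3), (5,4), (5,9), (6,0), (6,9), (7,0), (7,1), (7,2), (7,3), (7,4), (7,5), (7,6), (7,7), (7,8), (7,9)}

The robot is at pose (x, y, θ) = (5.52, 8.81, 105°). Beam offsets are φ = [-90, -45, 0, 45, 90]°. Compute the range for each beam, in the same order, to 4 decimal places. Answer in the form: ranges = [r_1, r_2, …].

ranges = [0.7341, 0.2194, 0.1967, 0.3800, 4.6794]

beam 1: φ=-90°, α=15°
  cosα=0.9659 sinα=0.2588 | (5,8) | tMaxX 0.4969 tMaxY 0.7341 | tΔX 1.0353 tΔY 3.8637
    t=0.4969 [x] (6,8)
    t=0.7341 [y] (6,9) — stop
  → r_1 = 0.7341
beam 2: φ=-45°, α=60°
  cosα=0.5000 sinα=0.8660 | (5,8) | tMaxX 0.9600 tMaxY 0.2194 | tΔX 2.0000 tΔY 1.1547
    t=0.2194 [y] (5,9) — stop
  → r_2 = 0.2194
beam 3: φ=0°, α=105°
  cosα=-0.2588 sinα=0.9659 | (5,8) | tMaxX 2.0091 tMaxY 0.1967 | tΔX 3.8637 tΔY 1.0353
    t=0.1967 [y] (5,9) — stop
  → r_3 = 0.1967
beam 4: φ=45°, α=150°
  cosα=-0.8660 sinα=0.5000 | (5,8) | tMaxX 0.6004 tMaxY 0.3800 | tΔX 1.1547 tΔY 2.0000
    t=0.3800 [y] (5,9) — stop
  → r_4 = 0.3800
beam 5: φ=90°, α=195°
  cosα=-0.9659 sinα=-0.2588 | (5,8) | tMaxX 0.5383 tMaxY 3.1296 | tΔX 1.0353 tΔY 3.8637
    t=0.5383 [x] (4,8)
    t=1.5736 [x] (3,8)
    t=2.6089 [x] (2,8)
    t=3.1296 [y] (2,7)
    t=3.6442 [x] (1,7)
    t=4.6794 [x] (0,7) — stop
  → r_5 = 4.6794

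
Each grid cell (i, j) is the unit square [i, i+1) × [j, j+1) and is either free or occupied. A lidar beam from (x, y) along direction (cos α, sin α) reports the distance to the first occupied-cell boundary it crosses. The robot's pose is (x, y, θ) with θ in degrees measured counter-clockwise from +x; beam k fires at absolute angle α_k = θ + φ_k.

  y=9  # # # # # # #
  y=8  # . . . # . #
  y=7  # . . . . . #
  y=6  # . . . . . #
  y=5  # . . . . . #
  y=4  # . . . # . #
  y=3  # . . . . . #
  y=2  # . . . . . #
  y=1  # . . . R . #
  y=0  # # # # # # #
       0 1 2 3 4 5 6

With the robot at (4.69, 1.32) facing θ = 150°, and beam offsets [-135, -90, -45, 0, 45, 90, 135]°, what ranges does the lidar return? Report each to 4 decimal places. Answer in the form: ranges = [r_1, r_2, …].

beam 1: φ=-135°, α=15°
  cosα=0.9659 sinα=0.2588 | (4,1) | tMaxX 0.3209 tMaxY 2.6273 | tΔX 1.0353 tΔY 3.8637
    t=0.3209 [x] (5,1)
    t=1.3562 [x] (6,1) — stop
  → r_1 = 1.3562
beam 2: φ=-90°, α=60°
  cosα=0.5000 sinα=0.8660 | (4,1) | tMaxX 0.6200 tMaxY 0.7852 | tΔX 2.0000 tΔY 1.1547
    t=0.6200 [x] (5,1)
    t=0.7852 [y] (5,2)
    t=1.9399 [y] (5,3)
    t=2.6200 [x] (6,3) — stop
  → r_2 = 2.6200
beam 3: φ=-45°, α=105°
  cosα=-0.2588 sinα=0.9659 | (4,1) | tMaxX 2.6660 tMaxY 0.7040 | tΔX 3.8637 tΔY 1.0353
    t=0.7040 [y] (4,2)
    t=1.7393 [y] (4,3)
    t=2.6660 [x] (3,3)
    t=2.7745 [y] (3,4)
    t=3.8098 [y] (3,5)
    t=4.8451 [y] (3,6)
    t=5.8804 [y] (3,7)
    t=6.5297 [x] (2,7)
    t=6.9156 [y] (2,8)
    t=7.9509 [y] (2,9) — stop
  → r_3 = 7.9509
beam 4: φ=0°, α=150°
  cosα=-0.8660 sinα=0.5000 | (4,1) | tMaxX 0.7967 tMaxY 1.3600 | tΔX 1.1547 tΔY 2.0000
    t=0.7967 [x] (3,1)
    t=1.3600 [y] (3,2)
    t=1.9514 [x] (2,2)
    t=3.1061 [x] (1,2)
    t=3.3600 [y] (1,3)
    t=4.2608 [x] (0,3) — stop
  → r_4 = 4.2608
beam 5: φ=45°, α=195°
  cosα=-0.9659 sinα=-0.2588 | (4,1) | tMaxX 0.7143 tMaxY 1.2364 | tΔX 1.0353 tΔY 3.8637
    t=0.7143 [x] (3,1)
    t=1.2364 [y] (3,0) — stop
  → r_5 = 1.2364
beam 6: φ=90°, α=240°
  cosα=-0.5000 sinα=-0.8660 | (4,1) | tMaxX 1.3800 tMaxY 0.3695 | tΔX 2.0000 tΔY 1.1547
    t=0.3695 [y] (4,0) — stop
  → r_6 = 0.3695
beam 7: φ=135°, α=285°
  cosα=0.2588 sinα=-0.9659 | (4,1) | tMaxX 1.1977 tMaxY 0.3313 | tΔX 3.8637 tΔY 1.0353
    t=0.3313 [y] (4,0) — stop
  → r_7 = 0.3313

ranges = [1.3562, 2.6200, 7.9509, 4.2608, 1.2364, 0.3695, 0.3313]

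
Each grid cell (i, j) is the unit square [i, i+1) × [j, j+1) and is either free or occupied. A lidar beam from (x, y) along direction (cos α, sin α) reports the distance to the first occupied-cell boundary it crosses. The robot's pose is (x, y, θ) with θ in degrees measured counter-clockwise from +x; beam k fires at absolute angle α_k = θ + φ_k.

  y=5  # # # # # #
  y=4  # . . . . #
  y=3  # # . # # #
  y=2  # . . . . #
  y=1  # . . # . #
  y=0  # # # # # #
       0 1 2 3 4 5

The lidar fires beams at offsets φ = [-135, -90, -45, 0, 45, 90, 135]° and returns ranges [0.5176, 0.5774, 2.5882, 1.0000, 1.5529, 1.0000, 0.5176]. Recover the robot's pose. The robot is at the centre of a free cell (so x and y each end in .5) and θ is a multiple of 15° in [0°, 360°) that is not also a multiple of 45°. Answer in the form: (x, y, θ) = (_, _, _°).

(x, y, θ) = (4.5, 2.5, 210°)

The pose lattice has 12·16 = 192 candidates. Test each by forward raycasting.
  (3.5, 2.5, 195°): beam 1 = 0.5774 ≠ 0.5176 ✗
  (3.5, 4.5, 120°): beam 1 = 1.5529 ≠ 0.5176 ✗
  (3.5, 2.5, 105°): beam 1 = 1.7321 ≠ 0.5176 ✗
  …
  (4.5, 2.5, 210°): r_1=0.5176, r_2=0.5774, r_3=2.5882, r_4=1.0000, r_5=1.5529, r_6=1.0000, r_7=0.5176 — all match ✓
Only this pose fits every beam.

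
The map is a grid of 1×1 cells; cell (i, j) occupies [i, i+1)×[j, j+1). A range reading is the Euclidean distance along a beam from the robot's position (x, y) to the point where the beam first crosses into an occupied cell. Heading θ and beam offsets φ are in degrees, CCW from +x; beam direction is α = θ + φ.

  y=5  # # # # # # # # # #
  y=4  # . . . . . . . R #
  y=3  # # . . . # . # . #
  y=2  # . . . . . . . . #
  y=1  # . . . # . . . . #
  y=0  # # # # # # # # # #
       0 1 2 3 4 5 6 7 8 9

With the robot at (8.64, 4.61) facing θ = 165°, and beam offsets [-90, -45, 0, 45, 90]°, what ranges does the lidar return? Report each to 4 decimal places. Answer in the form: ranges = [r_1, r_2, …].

ranges = [0.4038, 0.4503, 1.5068, 1.2200, 3.7373]

beam 1: φ=-90°, α=75°
  direction (0.2588, 0.9659); cell (8,4); t to first gridline: x 1.3909, y 0.4038 (then +3.8637 / +1.0353)
    (8,5) via y @ 0.4038  # hit
  → r_1 = 0.4038
beam 2: φ=-45°, α=120°
  direction (-0.5000, 0.8660); cell (8,4); t to first gridline: x 1.2800, y 0.4503 (then +2.0000 / +1.1547)
    (8,5) via y @ 0.4503  # hit
  → r_2 = 0.4503
beam 3: φ=0°, α=165°
  direction (-0.9659, 0.2588); cell (8,4); t to first gridline: x 0.6626, y 1.5068 (then +1.0353 / +3.8637)
    (7,4) via x @ 0.6626
    (7,5) via y @ 1.5068  # hit
  → r_3 = 1.5068
beam 4: φ=45°, α=210°
  direction (-0.8660, -0.5000); cell (8,4); t to first gridline: x 0.7390, y 1.2200 (then +1.1547 / +2.0000)
    (7,4) via x @ 0.7390
    (7,3) via y @ 1.2200  # hit
  → r_4 = 1.2200
beam 5: φ=90°, α=255°
  direction (-0.2588, -0.9659); cell (8,4); t to first gridline: x 2.4728, y 0.6315 (then +3.8637 / +1.0353)
    (8,3) via y @ 0.6315
    (8,2) via y @ 1.6668
    (7,2) via x @ 2.4728
    (7,1) via y @ 2.7021
    (7,0) via y @ 3.7373  # hit
  → r_5 = 3.7373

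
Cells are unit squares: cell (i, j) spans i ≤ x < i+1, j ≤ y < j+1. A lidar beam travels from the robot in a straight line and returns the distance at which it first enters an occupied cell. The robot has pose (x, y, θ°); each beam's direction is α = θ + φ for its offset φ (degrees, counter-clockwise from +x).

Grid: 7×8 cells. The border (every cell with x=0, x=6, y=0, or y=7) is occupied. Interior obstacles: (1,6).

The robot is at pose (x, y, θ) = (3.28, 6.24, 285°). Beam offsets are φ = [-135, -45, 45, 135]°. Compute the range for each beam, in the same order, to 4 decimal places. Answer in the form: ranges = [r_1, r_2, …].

beam 1: φ=-135°, α=150°
  dir = (cos 150°, sin 150°) = (-0.8660, 0.5000); from cell (3,6)
  next x-line at t=0.3233, next y-line at t=1.5200; Δt_x=1.1547, Δt_y=2.0000
    x: enter (2,6) at t=0.3233
    x: enter (1,6) at t=1.4780 ← occupied
  → r_1 = 1.4780
beam 2: φ=-45°, α=240°
  dir = (cos 240°, sin 240°) = (-0.5000, -0.8660); from cell (3,6)
  next x-line at t=0.5600, next y-line at t=0.2771; Δt_x=2.0000, Δt_y=1.1547
    y: enter (3,5) at t=0.2771
    x: enter (2,5) at t=0.5600
    y: enter (2,4) at t=1.4318
    x: enter (1,4) at t=2.5600
    y: enter (1,3) at t=2.5865
    y: enter (1,2) at t=3.7412
    x: enter (0,2) at t=4.5600 ← occupied
  → r_2 = 4.5600
beam 3: φ=45°, α=330°
  dir = (cos 330°, sin 330°) = (0.8660, -0.5000); from cell (3,6)
  next x-line at t=0.8314, next y-line at t=0.4800; Δt_x=1.1547, Δt_y=2.0000
    y: enter (3,5) at t=0.4800
    x: enter (4,5) at t=0.8314
    x: enter (5,5) at t=1.9861
    y: enter (5,4) at t=2.4800
    x: enter (6,4) at t=3.1408 ← occupied
  → r_3 = 3.1408
beam 4: φ=135°, α=60°
  dir = (cos 60°, sin 60°) = (0.5000, 0.8660); from cell (3,6)
  next x-line at t=1.4400, next y-line at t=0.8776; Δt_x=2.0000, Δt_y=1.1547
    y: enter (3,7) at t=0.8776 ← occupied
  → r_4 = 0.8776

ranges = [1.4780, 4.5600, 3.1408, 0.8776]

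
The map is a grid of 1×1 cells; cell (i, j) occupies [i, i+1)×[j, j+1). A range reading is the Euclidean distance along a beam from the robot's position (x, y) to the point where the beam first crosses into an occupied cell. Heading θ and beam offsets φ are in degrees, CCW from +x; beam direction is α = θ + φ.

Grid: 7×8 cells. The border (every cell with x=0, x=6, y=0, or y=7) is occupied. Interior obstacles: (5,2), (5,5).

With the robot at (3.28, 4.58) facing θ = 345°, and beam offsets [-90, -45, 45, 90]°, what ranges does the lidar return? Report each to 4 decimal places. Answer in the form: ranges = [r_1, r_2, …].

beam 1: φ=-90°, α=255°
  d=(-0.2588,-0.9659)  start (3,4)  tX=1.0818 tY=0.6005  stride 1/|dx|=3.8637 1/|dy|=1.0353
    cross y-line → (3,3), t=0.6005
    cross x-line → (2,3), t=1.0818
    cross y-line → (2,2), t=1.6357
    cross y-line → (2,1), t=2.6710
    cross y-line → (2,0), t=3.7063 (wall)
  → r_1 = 3.7063
beam 2: φ=-45°, α=300°
  d=(0.5000,-0.8660)  start (3,4)  tX=1.4400 tY=0.6697  stride 1/|dx|=2.0000 1/|dy|=1.1547
    cross y-line → (3,3), t=0.6697
    cross x-line → (4,3), t=1.4400
    cross y-line → (4,2), t=1.8244
    cross y-line → (4,1), t=2.9791
    cross x-line → (5,1), t=3.4400
    cross y-line → (5,0), t=4.1338 (wall)
  → r_2 = 4.1338
beam 3: φ=45°, α=30°
  d=(0.8660,0.5000)  start (3,4)  tX=0.8314 tY=0.8400  stride 1/|dx|=1.1547 1/|dy|=2.0000
    cross x-line → (4,4), t=0.8314
    cross y-line → (4,5), t=0.8400
    cross x-line → (5,5), t=1.9861 (wall)
  → r_3 = 1.9861
beam 4: φ=90°, α=75°
  d=(0.2588,0.9659)  start (3,4)  tX=2.7819 tY=0.4348  stride 1/|dx|=3.8637 1/|dy|=1.0353
    cross y-line → (3,5), t=0.4348
    cross y-line → (3,6), t=1.4701
    cross y-line → (3,7), t=2.5054 (wall)
  → r_4 = 2.5054

ranges = [3.7063, 4.1338, 1.9861, 2.5054]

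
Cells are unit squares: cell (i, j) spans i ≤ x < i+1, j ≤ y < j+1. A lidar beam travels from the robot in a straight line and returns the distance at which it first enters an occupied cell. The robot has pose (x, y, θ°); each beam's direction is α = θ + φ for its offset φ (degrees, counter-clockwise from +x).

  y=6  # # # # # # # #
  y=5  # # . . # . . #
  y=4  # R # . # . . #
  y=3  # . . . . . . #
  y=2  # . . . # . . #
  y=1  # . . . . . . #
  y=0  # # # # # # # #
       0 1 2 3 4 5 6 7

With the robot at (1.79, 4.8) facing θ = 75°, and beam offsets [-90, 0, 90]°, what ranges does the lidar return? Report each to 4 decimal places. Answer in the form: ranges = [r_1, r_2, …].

beam 1: φ=-90°, α=345°
  d=(0.9659,-0.2588)  start (1,4)  tX=0.2174 tY=3.0910  stride 1/|dx|=1.0353 1/|dy|=3.8637
    cross x-line → (2,4), t=0.2174 (wall)
  → r_1 = 0.2174
beam 2: φ=0°, α=75°
  d=(0.2588,0.9659)  start (1,4)  tX=0.8114 tY=0.2071  stride 1/|dx|=3.8637 1/|dy|=1.0353
    cross y-line → (1,5), t=0.2071 (wall)
  → r_2 = 0.2071
beam 3: φ=90°, α=165°
  d=(-0.9659,0.2588)  start (1,4)  tX=0.8179 tY=0.7727  stride 1/|dx|=1.0353 1/|dy|=3.8637
    cross y-line → (1,5), t=0.7727 (wall)
  → r_3 = 0.7727

ranges = [0.2174, 0.2071, 0.7727]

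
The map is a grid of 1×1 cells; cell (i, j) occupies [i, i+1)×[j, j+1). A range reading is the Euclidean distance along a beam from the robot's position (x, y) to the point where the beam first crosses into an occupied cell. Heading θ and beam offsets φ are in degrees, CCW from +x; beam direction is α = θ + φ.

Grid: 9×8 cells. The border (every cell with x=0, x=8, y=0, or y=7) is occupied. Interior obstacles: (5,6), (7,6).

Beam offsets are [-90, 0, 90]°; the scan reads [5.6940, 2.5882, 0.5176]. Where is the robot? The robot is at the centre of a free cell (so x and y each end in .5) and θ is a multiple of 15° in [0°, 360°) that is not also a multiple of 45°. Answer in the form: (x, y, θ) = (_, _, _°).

The pose lattice has 40·16 = 640 candidates. Test each by forward raycasting.
  (6.5, 4.5, 150°): beam 1 = 1.7321 ≠ 5.6940 ✗
  (7.5, 3.5, 345°): beam 1 = 2.5882 ≠ 5.6940 ✗
  (3.5, 6.5, 330°): beam 1 = 5.0000 ≠ 5.6940 ✗
  (3.5, 6.5, 300°): beam 1 = 2.8868 ≠ 5.6940 ✗
  …
  (3.5, 1.5, 165°): r_1=5.6940, r_2=2.5882, r_3=0.5176 — all match ✓
Unique over the lattice → pose = (3.5, 1.5, 165°).

(x, y, θ) = (3.5, 1.5, 165°)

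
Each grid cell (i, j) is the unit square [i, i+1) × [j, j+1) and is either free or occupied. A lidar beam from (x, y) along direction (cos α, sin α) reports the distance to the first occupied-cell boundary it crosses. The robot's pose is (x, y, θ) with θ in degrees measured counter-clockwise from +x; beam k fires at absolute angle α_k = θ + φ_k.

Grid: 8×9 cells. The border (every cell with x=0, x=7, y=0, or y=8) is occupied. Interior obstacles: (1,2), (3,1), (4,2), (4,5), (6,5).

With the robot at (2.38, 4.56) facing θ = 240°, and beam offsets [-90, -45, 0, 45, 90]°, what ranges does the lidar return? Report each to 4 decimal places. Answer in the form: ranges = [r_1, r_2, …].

ranges = [1.5935, 1.4287, 1.8013, 2.6503, 5.3347]

beam 1: φ=-90°, α=150°
  dir = (cos 150°, sin 150°) = (-0.8660, 0.5000); from cell (2,4)
  next x-line at t=0.4388, next y-line at t=0.8800; Δt_x=1.1547, Δt_y=2.0000
    x: enter (1,4) at t=0.4388
    y: enter (1,5) at t=0.8800
    x: enter (0,5) at t=1.5935 ← occupied
  → r_1 = 1.5935
beam 2: φ=-45°, α=195°
  dir = (cos 195°, sin 195°) = (-0.9659, -0.2588); from cell (2,4)
  next x-line at t=0.3934, next y-line at t=2.1637; Δt_x=1.0353, Δt_y=3.8637
    x: enter (1,4) at t=0.3934
    x: enter (0,4) at t=1.4287 ← occupied
  → r_2 = 1.4287
beam 3: φ=0°, α=240°
  dir = (cos 240°, sin 240°) = (-0.5000, -0.8660); from cell (2,4)
  next x-line at t=0.7600, next y-line at t=0.6466; Δt_x=2.0000, Δt_y=1.1547
    y: enter (2,3) at t=0.6466
    x: enter (1,3) at t=0.7600
    y: enter (1,2) at t=1.8013 ← occupied
  → r_3 = 1.8013
beam 4: φ=45°, α=285°
  dir = (cos 285°, sin 285°) = (0.2588, -0.9659); from cell (2,4)
  next x-line at t=2.3955, next y-line at t=0.5798; Δt_x=3.8637, Δt_y=1.0353
    y: enter (2,3) at t=0.5798
    y: enter (2,2) at t=1.6150
    x: enter (3,2) at t=2.3955
    y: enter (3,1) at t=2.6503 ← occupied
  → r_4 = 2.6503
beam 5: φ=90°, α=330°
  dir = (cos 330°, sin 330°) = (0.8660, -0.5000); from cell (2,4)
  next x-line at t=0.7159, next y-line at t=1.1200; Δt_x=1.1547, Δt_y=2.0000
    x: enter (3,4) at t=0.7159
    y: enter (3,3) at t=1.1200
    x: enter (4,3) at t=1.8706
    x: enter (5,3) at t=3.0253
    y: enter (5,2) at t=3.1200
    x: enter (6,2) at t=4.1800
    y: enter (6,1) at t=5.1200
    x: enter (7,1) at t=5.3347 ← occupied
  → r_5 = 5.3347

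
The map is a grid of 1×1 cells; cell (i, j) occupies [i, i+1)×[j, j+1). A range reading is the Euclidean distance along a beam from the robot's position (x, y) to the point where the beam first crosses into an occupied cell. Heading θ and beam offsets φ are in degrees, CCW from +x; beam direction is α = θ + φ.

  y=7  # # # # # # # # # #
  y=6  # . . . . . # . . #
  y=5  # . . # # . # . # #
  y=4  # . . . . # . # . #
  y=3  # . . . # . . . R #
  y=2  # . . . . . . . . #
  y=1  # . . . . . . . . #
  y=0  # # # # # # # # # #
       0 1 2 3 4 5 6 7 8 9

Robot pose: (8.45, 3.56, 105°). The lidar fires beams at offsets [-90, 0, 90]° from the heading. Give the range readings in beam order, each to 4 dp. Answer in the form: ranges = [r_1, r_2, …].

beam 1: φ=-90°, α=15°
  d=(0.9659,0.2588)  start (8,3)  tX=0.5694 tY=1.7000  stride 1/|dx|=1.0353 1/|dy|=3.8637
    cross x-line → (9,3), t=0.5694 (wall)
  → r_1 = 0.5694
beam 2: φ=0°, α=105°
  d=(-0.2588,0.9659)  start (8,3)  tX=1.7387 tY=0.4555  stride 1/|dx|=3.8637 1/|dy|=1.0353
    cross y-line → (8,4), t=0.4555
    cross y-line → (8,5), t=1.4908 (wall)
  → r_2 = 1.4908
beam 3: φ=90°, α=195°
  d=(-0.9659,-0.2588)  start (8,3)  tX=0.4659 tY=2.1637  stride 1/|dx|=1.0353 1/|dy|=3.8637
    cross x-line → (7,3), t=0.4659
    cross x-line → (6,3), t=1.5012
    cross y-line → (6,2), t=2.1637
    cross x-line → (5,2), t=2.5364
    cross x-line → (4,2), t=3.5717
    cross x-line → (3,2), t=4.6070
    cross x-line → (2,2), t=5.6423
    cross y-line → (2,1), t=6.0274
    cross x-line → (1,1), t=6.6775
    cross x-line → (0,1), t=7.7128 (wall)
  → r_3 = 7.7128

ranges = [0.5694, 1.4908, 7.7128]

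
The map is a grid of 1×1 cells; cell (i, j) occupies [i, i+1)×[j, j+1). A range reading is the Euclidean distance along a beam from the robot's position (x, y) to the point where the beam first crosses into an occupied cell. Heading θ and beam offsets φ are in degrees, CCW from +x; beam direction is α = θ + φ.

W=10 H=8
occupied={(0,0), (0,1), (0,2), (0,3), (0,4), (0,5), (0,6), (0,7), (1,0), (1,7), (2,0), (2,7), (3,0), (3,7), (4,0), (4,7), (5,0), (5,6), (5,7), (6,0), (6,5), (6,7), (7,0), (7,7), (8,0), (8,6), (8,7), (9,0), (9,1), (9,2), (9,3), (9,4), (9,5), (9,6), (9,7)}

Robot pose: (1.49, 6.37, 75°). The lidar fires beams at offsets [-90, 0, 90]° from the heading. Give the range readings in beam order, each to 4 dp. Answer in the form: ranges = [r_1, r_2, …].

beam 1: φ=-90°, α=345°
  dir = (cos 345°, sin 345°) = (0.9659, -0.2588); from cell (1,6)
  next x-line at t=0.5280, next y-line at t=1.4296; Δt_x=1.0353, Δt_y=3.8637
    x: enter (2,6) at t=0.5280
    y: enter (2,5) at t=1.4296
    x: enter (3,5) at t=1.5633
    x: enter (4,5) at t=2.5985
    x: enter (5,5) at t=3.6338
    x: enter (6,5) at t=4.6691 ← occupied
  → r_1 = 4.6691
beam 2: φ=0°, α=75°
  dir = (cos 75°, sin 75°) = (0.2588, 0.9659); from cell (1,6)
  next x-line at t=1.9705, next y-line at t=0.6522; Δt_x=3.8637, Δt_y=1.0353
    y: enter (1,7) at t=0.6522 ← occupied
  → r_2 = 0.6522
beam 3: φ=90°, α=165°
  dir = (cos 165°, sin 165°) = (-0.9659, 0.2588); from cell (1,6)
  next x-line at t=0.5073, next y-line at t=2.4341; Δt_x=1.0353, Δt_y=3.8637
    x: enter (0,6) at t=0.5073 ← occupied
  → r_3 = 0.5073

ranges = [4.6691, 0.6522, 0.5073]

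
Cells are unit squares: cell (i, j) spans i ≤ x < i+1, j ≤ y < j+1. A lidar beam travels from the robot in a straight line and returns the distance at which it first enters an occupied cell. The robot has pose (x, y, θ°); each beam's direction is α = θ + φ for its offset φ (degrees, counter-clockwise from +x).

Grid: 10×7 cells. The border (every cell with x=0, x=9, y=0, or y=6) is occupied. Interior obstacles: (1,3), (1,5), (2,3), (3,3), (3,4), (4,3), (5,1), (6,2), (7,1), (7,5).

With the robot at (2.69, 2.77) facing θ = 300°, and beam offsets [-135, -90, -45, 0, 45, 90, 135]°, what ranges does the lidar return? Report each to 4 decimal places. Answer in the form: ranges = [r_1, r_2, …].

ranges = [0.8887, 1.9514, 1.8324, 2.0438, 2.9751, 0.4600, 0.2381]

beam 1: φ=-135°, α=165°
  direction (-0.9659, 0.2588); cell (2,2); t to first gridline: x 0.7143, y 0.8887 (then +1.0353 / +3.8637)
    (1,2) via x @ 0.7143
    (1,3) via y @ 0.8887  # hit
  → r_1 = 0.8887
beam 2: φ=-90°, α=210°
  direction (-0.8660, -0.5000); cell (2,2); t to first gridline: x 0.7967, y 1.5400 (then +1.1547 / +2.0000)
    (1,2) via x @ 0.7967
    (1,1) via y @ 1.5400
    (0,1) via x @ 1.9514  # hit
  → r_2 = 1.9514
beam 3: φ=-45°, α=255°
  direction (-0.2588, -0.9659); cell (2,2); t to first gridline: x 2.6660, y 0.7972 (then +3.8637 / +1.0353)
    (2,1) via y @ 0.7972
    (2,0) via y @ 1.8324  # hit
  → r_3 = 1.8324
beam 4: φ=0°, α=300°
  direction (0.5000, -0.8660); cell (2,2); t to first gridline: x 0.6200, y 0.8891 (then +2.0000 / +1.1547)
    (3,2) via x @ 0.6200
    (3,1) via y @ 0.8891
    (3,0) via y @ 2.0438  # hit
  → r_4 = 2.0438
beam 5: φ=45°, α=345°
  direction (0.9659, -0.2588); cell (2,2); t to first gridline: x 0.3209, y 2.9751 (then +1.0353 / +3.8637)
    (3,2) via x @ 0.3209
    (4,2) via x @ 1.3562
    (5,2) via x @ 2.3915
    (5,1) via y @ 2.9751  # hit
  → r_5 = 2.9751
beam 6: φ=90°, α=30°
  direction (0.8660, 0.5000); cell (2,2); t to first gridline: x 0.3580, y 0.4600 (then +1.1547 / +2.0000)
    (3,2) via x @ 0.3580
    (3,3) via y @ 0.4600  # hit
  → r_6 = 0.4600
beam 7: φ=135°, α=75°
  direction (0.2588, 0.9659); cell (2,2); t to first gridline: x 1.1977, y 0.2381 (then +3.8637 / +1.0353)
    (2,3) via y @ 0.2381  # hit
  → r_7 = 0.2381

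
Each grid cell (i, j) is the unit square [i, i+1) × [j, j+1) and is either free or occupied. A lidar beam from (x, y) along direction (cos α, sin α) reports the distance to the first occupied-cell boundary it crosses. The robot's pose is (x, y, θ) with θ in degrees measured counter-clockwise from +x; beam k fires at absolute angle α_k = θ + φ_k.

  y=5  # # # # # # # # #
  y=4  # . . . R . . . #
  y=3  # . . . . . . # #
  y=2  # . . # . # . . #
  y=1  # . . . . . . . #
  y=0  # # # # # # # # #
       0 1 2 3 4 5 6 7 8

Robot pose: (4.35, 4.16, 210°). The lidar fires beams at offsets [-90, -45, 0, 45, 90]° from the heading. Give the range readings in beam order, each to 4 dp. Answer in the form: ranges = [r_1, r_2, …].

ranges = [0.9699, 3.2455, 3.8682, 1.3523, 1.3395]

beam 1: φ=-90°, α=120°
  cosα=-0.5000 sinα=0.8660 | (4,4) | tMaxX 0.7000 tMaxY 0.9699 | tΔX 2.0000 tΔY 1.1547
    t=0.7000 [x] (3,4)
    t=0.9699 [y] (3,5) — stop
  → r_1 = 0.9699
beam 2: φ=-45°, α=165°
  cosα=-0.9659 sinα=0.2588 | (4,4) | tMaxX 0.3623 tMaxY 3.2455 | tΔX 1.0353 tΔY 3.8637
    t=0.3623 [x] (3,4)
    t=1.3976 [x] (2,4)
    t=2.4329 [x] (1,4)
    t=3.2455 [y] (1,5) — stop
  → r_2 = 3.2455
beam 3: φ=0°, α=210°
  cosα=-0.8660 sinα=-0.5000 | (4,4) | tMaxX 0.4041 tMaxY 0.3200 | tΔX 1.1547 tΔY 2.0000
    t=0.3200 [y] (4,3)
    t=0.4041 [x] (3,3)
    t=1.5588 [x] (2,3)
    t=2.3200 [y] (2,2)
    t=2.7135 [x] (1,2)
    t=3.8682 [x] (0,2) — stop
  → r_3 = 3.8682
beam 4: φ=45°, α=255°
  cosα=-0.2588 sinα=-0.9659 | (4,4) | tMaxX 1.3523 tMaxY 0.1656 | tΔX 3.8637 tΔY 1.0353
    t=0.1656 [y] (4,3)
    t=1.2009 [y] (4,2)
    t=1.3523 [x] (3,2) — stop
  → r_4 = 1.3523
beam 5: φ=90°, α=300°
  cosα=0.5000 sinα=-0.8660 | (4,4) | tMaxX 1.3000 tMaxY 0.1848 | tΔX 2.0000 tΔY 1.1547
    t=0.1848 [y] (4,3)
    t=1.3000 [x] (5,3)
    t=1.3395 [y] (5,2) — stop
  → r_5 = 1.3395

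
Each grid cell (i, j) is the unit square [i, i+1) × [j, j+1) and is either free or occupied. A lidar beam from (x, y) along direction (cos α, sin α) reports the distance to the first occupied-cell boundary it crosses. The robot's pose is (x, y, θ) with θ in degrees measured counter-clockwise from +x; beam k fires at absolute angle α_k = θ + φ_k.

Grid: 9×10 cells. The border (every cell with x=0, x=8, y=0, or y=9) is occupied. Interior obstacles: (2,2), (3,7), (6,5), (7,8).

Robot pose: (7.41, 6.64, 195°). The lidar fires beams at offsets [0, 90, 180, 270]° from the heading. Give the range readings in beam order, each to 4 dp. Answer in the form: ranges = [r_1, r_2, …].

ranges = [6.6361, 2.2796, 0.6108, 1.4080]

beam 1: φ=0°, α=195°
  cosα=-0.9659 sinα=-0.2588 | (7,6) | tMaxX 0.4245 tMaxY 2.4728 | tΔX 1.0353 tΔY 3.8637
    t=0.4245 [x] (6,6)
    t=1.4597 [x] (5,6)
    t=2.4728 [y] (5,5)
    t=2.4950 [x] (4,5)
    t=3.5303 [x] (3,5)
    t=4.5656 [x] (2,5)
    t=5.6008 [x] (1,5)
    t=6.3365 [y] (1,4)
    t=6.6361 [x] (0,4) — stop
  → r_1 = 6.6361
beam 2: φ=90°, α=285°
  cosα=0.2588 sinα=-0.9659 | (7,6) | tMaxX 2.2796 tMaxY 0.6626 | tΔX 3.8637 tΔY 1.0353
    t=0.6626 [y] (7,5)
    t=1.6979 [y] (7,4)
    t=2.2796 [x] (8,4) — stop
  → r_2 = 2.2796
beam 3: φ=180°, α=15°
  cosα=0.9659 sinα=0.2588 | (7,6) | tMaxX 0.6108 tMaxY 1.3909 | tΔX 1.0353 tΔY 3.8637
    t=0.6108 [x] (8,6) — stop
  → r_3 = 0.6108
beam 4: φ=270°, α=105°
  cosα=-0.2588 sinα=0.9659 | (7,6) | tMaxX 1.5841 tMaxY 0.3727 | tΔX 3.8637 tΔY 1.0353
    t=0.3727 [y] (7,7)
    t=1.4080 [y] (7,8) — stop
  → r_4 = 1.4080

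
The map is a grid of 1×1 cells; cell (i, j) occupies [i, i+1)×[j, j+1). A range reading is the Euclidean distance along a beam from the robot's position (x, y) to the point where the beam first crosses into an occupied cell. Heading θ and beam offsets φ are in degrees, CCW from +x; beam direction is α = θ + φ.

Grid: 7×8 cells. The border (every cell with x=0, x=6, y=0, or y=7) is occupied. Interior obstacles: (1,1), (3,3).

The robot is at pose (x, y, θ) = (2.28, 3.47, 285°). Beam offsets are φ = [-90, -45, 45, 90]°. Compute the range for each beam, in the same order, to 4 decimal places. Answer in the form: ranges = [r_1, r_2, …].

ranges = [1.3252, 1.6974, 0.8314, 0.7454]

beam 1: φ=-90°, α=195°
  cosα=-0.9659 sinα=-0.2588 | (2,3) | tMaxX 0.2899 tMaxY 1.8159 | tΔX 1.0353 tΔY 3.8637
    t=0.2899 [x] (1,3)
    t=1.3252 [x] (0,3) — stop
  → r_1 = 1.3252
beam 2: φ=-45°, α=240°
  cosα=-0.5000 sinα=-0.8660 | (2,3) | tMaxX 0.5600 tMaxY 0.5427 | tΔX 2.0000 tΔY 1.1547
    t=0.5427 [y] (2,2)
    t=0.5600 [x] (1,2)
    t=1.6974 [y] (1,1) — stop
  → r_2 = 1.6974
beam 3: φ=45°, α=330°
  cosα=0.8660 sinα=-0.5000 | (2,3) | tMaxX 0.8314 tMaxY 0.9400 | tΔX 1.1547 tΔY 2.0000
    t=0.8314 [x] (3,3) — stop
  → r_3 = 0.8314
beam 4: φ=90°, α=15°
  cosα=0.9659 sinα=0.2588 | (2,3) | tMaxX 0.7454 tMaxY 2.0478 | tΔX 1.0353 tΔY 3.8637
    t=0.7454 [x] (3,3) — stop
  → r_4 = 0.7454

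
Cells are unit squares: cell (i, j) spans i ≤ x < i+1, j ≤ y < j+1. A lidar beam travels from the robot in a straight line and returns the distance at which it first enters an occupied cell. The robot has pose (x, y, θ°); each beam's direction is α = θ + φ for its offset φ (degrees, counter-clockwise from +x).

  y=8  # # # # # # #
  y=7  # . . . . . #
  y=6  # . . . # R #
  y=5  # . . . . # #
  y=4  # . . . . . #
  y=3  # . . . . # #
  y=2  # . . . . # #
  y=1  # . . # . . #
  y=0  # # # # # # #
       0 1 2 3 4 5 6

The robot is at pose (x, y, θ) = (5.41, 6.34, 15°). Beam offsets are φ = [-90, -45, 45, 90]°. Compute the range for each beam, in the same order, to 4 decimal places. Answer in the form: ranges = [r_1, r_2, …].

beam 1: φ=-90°, α=285°
  dir = (cos 285°, sin 285°) = (0.2588, -0.9659); from cell (5,6)
  next x-line at t=2.2796, next y-line at t=0.3520; Δt_x=3.8637, Δt_y=1.0353
    y: enter (5,5) at t=0.3520 ← occupied
  → r_1 = 0.3520
beam 2: φ=-45°, α=330°
  dir = (cos 330°, sin 330°) = (0.8660, -0.5000); from cell (5,6)
  next x-line at t=0.6813, next y-line at t=0.6800; Δt_x=1.1547, Δt_y=2.0000
    y: enter (5,5) at t=0.6800 ← occupied
  → r_2 = 0.6800
beam 3: φ=45°, α=60°
  dir = (cos 60°, sin 60°) = (0.5000, 0.8660); from cell (5,6)
  next x-line at t=1.1800, next y-line at t=0.7621; Δt_x=2.0000, Δt_y=1.1547
    y: enter (5,7) at t=0.7621
    x: enter (6,7) at t=1.1800 ← occupied
  → r_3 = 1.1800
beam 4: φ=90°, α=105°
  dir = (cos 105°, sin 105°) = (-0.2588, 0.9659); from cell (5,6)
  next x-line at t=1.5841, next y-line at t=0.6833; Δt_x=3.8637, Δt_y=1.0353
    y: enter (5,7) at t=0.6833
    x: enter (4,7) at t=1.5841
    y: enter (4,8) at t=1.7186 ← occupied
  → r_4 = 1.7186

ranges = [0.3520, 0.6800, 1.1800, 1.7186]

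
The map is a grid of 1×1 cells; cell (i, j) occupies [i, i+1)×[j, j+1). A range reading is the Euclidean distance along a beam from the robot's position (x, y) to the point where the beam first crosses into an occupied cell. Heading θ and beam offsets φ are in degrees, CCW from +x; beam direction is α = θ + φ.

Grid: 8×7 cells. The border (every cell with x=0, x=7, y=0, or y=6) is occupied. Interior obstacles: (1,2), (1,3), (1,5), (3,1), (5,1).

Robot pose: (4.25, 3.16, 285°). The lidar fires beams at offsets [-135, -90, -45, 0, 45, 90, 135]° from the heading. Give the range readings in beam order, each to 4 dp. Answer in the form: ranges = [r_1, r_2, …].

ranges = [3.6800, 2.3294, 1.3395, 2.2362, 3.1754, 2.8470, 3.2793]

beam 1: φ=-135°, α=150°
  cosα=-0.8660 sinα=0.5000 | (4,3) | tMaxX 0.2887 tMaxY 1.6800 | tΔX 1.1547 tΔY 2.0000
    t=0.2887 [x] (3,3)
    t=1.4434 [x] (2,3)
    t=1.6800 [y] (2,4)
    t=2.5981 [x] (1,4)
    t=3.6800 [y] (1,5) — stop
  → r_1 = 3.6800
beam 2: φ=-90°, α=195°
  cosα=-0.9659 sinα=-0.2588 | (4,3) | tMaxX 0.2588 tMaxY 0.6182 | tΔX 1.0353 tΔY 3.8637
    t=0.2588 [x] (3,3)
    t=0.6182 [y] (3,2)
    t=1.2941 [x] (2,2)
    t=2.3294 [x] (1,2) — stop
  → r_2 = 2.3294
beam 3: φ=-45°, α=240°
  cosα=-0.5000 sinα=-0.8660 | (4,3) | tMaxX 0.5000 tMaxY 0.1848 | tΔX 2.0000 tΔY 1.1547
    t=0.1848 [y] (4,2)
    t=0.5000 [x] (3,2)
    t=1.3395 [y] (3,1) — stop
  → r_3 = 1.3395
beam 4: φ=0°, α=285°
  cosα=0.2588 sinα=-0.9659 | (4,3) | tMaxX 2.8978 tMaxY 0.1656 | tΔX 3.8637 tΔY 1.0353
    t=0.1656 [y] (4,2)
    t=1.2009 [y] (4,1)
    t=2.2362 [y] (4,0) — stop
  → r_4 = 2.2362
beam 5: φ=45°, α=330°
  cosα=0.8660 sinα=-0.5000 | (4,3) | tMaxX 0.8660 tMaxY 0.3200 | tΔX 1.1547 tΔY 2.0000
    t=0.3200 [y] (4,2)
    t=0.8660 [x] (5,2)
    t=2.0207 [x] (6,2)
    t=2.3200 [y] (6,1)
    t=3.1754 [x] (7,1) — stop
  → r_5 = 3.1754
beam 6: φ=90°, α=15°
  cosα=0.9659 sinα=0.2588 | (4,3) | tMaxX 0.7765 tMaxY 3.2455 | tΔX 1.0353 tΔY 3.8637
    t=0.7765 [x] (5,3)
    t=1.8117 [x] (6,3)
    t=2.8470 [x] (7,3) — stop
  → r_6 = 2.8470
beam 7: φ=135°, α=60°
  cosα=0.5000 sinα=0.8660 | (4,3) | tMaxX 1.5000 tMaxY 0.9699 | tΔX 2.0000 tΔY 1.1547
    t=0.9699 [y] (4,4)
    t=1.5000 [x] (5,4)
    t=2.1246 [y] (5,5)
    t=3.2793 [y] (5,6) — stop
  → r_7 = 3.2793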